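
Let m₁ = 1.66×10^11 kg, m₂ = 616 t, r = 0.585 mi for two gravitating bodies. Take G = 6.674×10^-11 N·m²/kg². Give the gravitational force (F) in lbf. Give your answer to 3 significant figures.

1.73 lbf

From Newton's law of gravitation: F = Gm₁m₂/r².
m₁ = 1.66×10^11 kg; m₂ = 616 t = 6.160×10^5 kg; r = 0.585 mi = 941.5 m; G = 6.674×10^-11 N·m²/kg².
F = 7.700 N
7.700 N × (1 lbf / 4.448 N) = 1.731 lbf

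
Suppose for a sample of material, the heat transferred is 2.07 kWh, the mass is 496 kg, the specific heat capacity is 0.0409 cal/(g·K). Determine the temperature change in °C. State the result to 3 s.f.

87.8 °C

Rearranging Q = m·c·ΔT for ΔT: ΔT = Q/(m·c).
Q = 2.07 kWh = 7.452×10^6 J; m = 496 kg; c = 0.0409 cal/(g·K) = 171.1 J/(kg·K).
ΔT = 87.80 K
Since 1 °C = 1 K, 87.80 °C.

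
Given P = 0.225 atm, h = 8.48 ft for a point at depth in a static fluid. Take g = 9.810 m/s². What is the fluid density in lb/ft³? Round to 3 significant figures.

Rearranging P = ρ·g·h for ρ: ρ = P/(g·h).
P = 0.225 atm = 22798 Pa; h = 8.48 ft = 2.585 m; g = 9.810 m/s².
ρ = 899.1 kg/m³
899.1 kg/m³ × (1 lb/ft³ / 16.02 kg/m³) = 56.13 lb/ft³

56.1 lb/ft³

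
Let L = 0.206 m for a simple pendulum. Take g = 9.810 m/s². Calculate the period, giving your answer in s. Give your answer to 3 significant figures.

0.910 s

Directly: T = 2π√(L/g).
L = 0.206 m; g = 9.810 m/s².
T = 0.9105 s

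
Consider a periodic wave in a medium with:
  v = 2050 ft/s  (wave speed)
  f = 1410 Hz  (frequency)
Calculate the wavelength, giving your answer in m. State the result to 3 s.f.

Solving v = f·λ for λ: λ = v/f.
v = 2050 ft/s = 624.8 m/s; f = 1410 Hz.
λ = 0.4431 m

0.443 m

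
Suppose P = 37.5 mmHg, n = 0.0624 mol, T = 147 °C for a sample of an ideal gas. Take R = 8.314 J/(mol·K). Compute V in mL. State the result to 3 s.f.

From the ideal-gas law: V = nRT/P.
P = 37.5 mmHg = 5000 Pa; n = 0.0624 mol; T = 147 °C = 420.1 K; R = 8.314 J/(mol·K).
V = 0.04360 m³
0.04360 m³ × (1 mL / 1.000×10^-6 m³) = 43598 mL

43600 mL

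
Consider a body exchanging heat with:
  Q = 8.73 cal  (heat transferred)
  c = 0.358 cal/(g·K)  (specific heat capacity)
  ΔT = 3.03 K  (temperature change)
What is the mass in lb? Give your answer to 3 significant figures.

Rearranging Q = m·c·ΔT for m: m = Q/(c·ΔT).
Q = 8.73 cal = 36.53 J; c = 0.358 cal/(g·K) = 1498 J/(kg·K); ΔT = 3.03 K.
m = 0.008048 kg
0.008048 kg × (1 lb / 0.4536 kg) = 0.01774 lb

0.0177 lb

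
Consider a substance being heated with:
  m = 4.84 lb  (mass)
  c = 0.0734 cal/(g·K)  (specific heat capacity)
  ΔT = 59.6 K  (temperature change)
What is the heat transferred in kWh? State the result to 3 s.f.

Q is given directly by: Q = mcΔT.
m = 4.84 lb = 2.195 kg; c = 0.0734 cal/(g·K) = 307.1 J/(kg·K); ΔT = 59.6 K.
Q = 40183 J
40183 J × (1 kWh / 3.600×10^6 J) = 0.01116 kWh

0.0112 kWh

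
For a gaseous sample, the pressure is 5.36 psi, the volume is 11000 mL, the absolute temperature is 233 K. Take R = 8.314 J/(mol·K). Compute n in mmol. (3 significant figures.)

210 mmol

Rearranging PV = nRT for n: n = PV/(RT).
P = 5.36 psi = 36956 Pa; V = 11000 mL = 0.01100 m³; T = 233 K; R = 8.314 J/(mol·K).
n = 0.2099 mol
0.2099 mol × (1 mmol / 0.001000 mol) = 209.9 mmol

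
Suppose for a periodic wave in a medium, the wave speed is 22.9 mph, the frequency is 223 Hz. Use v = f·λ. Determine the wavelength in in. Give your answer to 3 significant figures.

Rearranging: λ = v/f.
v = 22.9 mph = 10.24 m/s; f = 223 Hz.
λ = 0.04591 m
0.04591 m × (1 in / 0.02540 m) = 1.807 in

1.81 in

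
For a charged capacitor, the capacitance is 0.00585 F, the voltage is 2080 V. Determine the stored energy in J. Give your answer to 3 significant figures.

E is given directly by: E = ½CV².
C = 0.00585 F; V = 2080 V.
E = 12655 J  (the unit combination reduces to kg·m²/s² = J)

12700 J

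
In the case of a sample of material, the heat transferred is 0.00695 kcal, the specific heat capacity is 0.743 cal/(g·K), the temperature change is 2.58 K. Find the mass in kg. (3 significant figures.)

0.00363 kg

Solving Q = m·c·ΔT for m: m = Q/(c·ΔT).
Q = 0.00695 kcal = 29.08 J; c = 0.743 cal/(g·K) = 3109 J/(kg·K); ΔT = 2.58 K.
m = 0.003626 kg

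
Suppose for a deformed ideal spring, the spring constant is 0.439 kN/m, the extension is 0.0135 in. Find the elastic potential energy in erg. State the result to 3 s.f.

258 erg

Directly: U = ½kx².
k = 0.439 kN/m = 439.0 N/m; x = 0.0135 in = 3.429×10^-4 m.
U = 2.581×10^-5 J
2.581×10^-5 J × (1 erg / 1.000×10^-7 J) = 258.1 erg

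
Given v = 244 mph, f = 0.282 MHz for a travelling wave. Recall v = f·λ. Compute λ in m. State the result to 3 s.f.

Rearranging v = f·λ for λ: λ = v/f.
v = 244 mph = 109.1 m/s; f = 0.282 MHz = 2.820×10^5 Hz.
λ = 3.868×10^-4 m

3.87×10^-4 m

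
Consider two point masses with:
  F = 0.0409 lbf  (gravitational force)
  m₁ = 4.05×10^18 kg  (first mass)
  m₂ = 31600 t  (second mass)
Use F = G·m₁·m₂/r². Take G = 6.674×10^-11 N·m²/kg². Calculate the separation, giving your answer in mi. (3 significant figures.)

1.35×10^5 mi

From Newton's law of gravitation: r = √(G·m₁m₂/F).
F = 0.0409 lbf = 0.1819 N; m₁ = 4.05×10^18 kg; m₂ = 31600 t = 3.160×10^7 kg; G = 6.674×10^-11 N·m²/kg².
r = 2.167×10^8 m
2.167×10^8 m × (1 mi / 1609 m) = 1.346×10^5 mi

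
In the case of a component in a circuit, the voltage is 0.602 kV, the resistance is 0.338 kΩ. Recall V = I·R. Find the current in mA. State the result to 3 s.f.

From Ohm's law: I = V/R.
V = 0.602 kV = 602.0 V; R = 0.338 kΩ = 338.0 Ω.
I = 1.781 A
1.781 A × (1 mA / 0.001000 A) = 1781 mA

1780 mA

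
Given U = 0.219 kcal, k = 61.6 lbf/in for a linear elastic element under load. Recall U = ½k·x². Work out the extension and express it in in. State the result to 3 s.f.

Solving U = ½k·x² for x: x = √(2U/k).
U = 0.219 kcal = 916.3 J; k = 61.6 lbf/in = 10788 N/m.
x = 0.4122 m
0.4122 m × (1 in / 0.02540 m) = 16.23 in

16.2 in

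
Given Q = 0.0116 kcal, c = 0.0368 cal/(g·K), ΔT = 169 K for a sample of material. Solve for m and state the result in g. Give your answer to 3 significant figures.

Solving Q = m·c·ΔT for m: m = Q/(c·ΔT).
Q = 0.0116 kcal = 48.53 J; c = 0.0368 cal/(g·K) = 154.0 J/(kg·K); ΔT = 169 K.
m = 0.001865 kg
0.001865 kg × (1 g / 0.001000 kg) = 1.865 g

1.87 g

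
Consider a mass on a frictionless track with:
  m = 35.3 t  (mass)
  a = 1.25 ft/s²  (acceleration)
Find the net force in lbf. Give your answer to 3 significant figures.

3020 lbf

Directly: F = m·a.
m = 35.3 t = 35300 kg; a = 1.25 ft/s² = 0.3810 m/s².
F = 13449 N
13449 N × (1 lbf / 4.448 N) = 3024 lbf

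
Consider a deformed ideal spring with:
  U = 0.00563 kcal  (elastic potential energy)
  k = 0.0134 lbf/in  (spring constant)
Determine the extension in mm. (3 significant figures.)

4480 mm

Rearranging U = ½k·x² for x: x = √(2U/k).
U = 0.00563 kcal = 23.56 J; k = 0.0134 lbf/in = 2.347 N/m.
x = 4.481 m
4.481 m × (1 mm / 0.001000 m) = 4481 mm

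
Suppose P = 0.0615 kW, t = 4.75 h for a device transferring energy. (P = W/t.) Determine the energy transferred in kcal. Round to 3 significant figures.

Rearranging P = W/t for W: W = P·t.
P = 0.0615 kW = 61.50 W; t = 4.75 h = 17100 s.
W = 1.052×10^6 J
1.052×10^6 J × (1 kcal / 4184 J) = 251.4 kcal

251 kcal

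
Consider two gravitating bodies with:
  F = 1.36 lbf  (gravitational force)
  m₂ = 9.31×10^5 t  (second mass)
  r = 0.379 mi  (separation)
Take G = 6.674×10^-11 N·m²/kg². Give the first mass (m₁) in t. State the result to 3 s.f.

36200 t

From Newton's law of gravitation: m₁ = F·r²/(G·m₂).
F = 1.36 lbf = 6.050 N; m₂ = 9.31×10^5 t = 9.310×10^8 kg; r = 0.379 mi = 609.9 m; G = 6.674×10^-11 N·m²/kg².
m₁ = 3.622×10^7 kg
3.622×10^7 kg × (1 t / 1000 kg) = 36221 t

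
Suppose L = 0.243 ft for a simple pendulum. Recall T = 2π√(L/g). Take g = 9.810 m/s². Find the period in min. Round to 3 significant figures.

T is given directly by: T = 2π√(L/g).
L = 0.243 ft = 0.07407 m; g = 9.810 m/s².
T = 0.5460 s
0.5460 s × (1 min / 60.00 s) = 0.009099 min

0.00910 min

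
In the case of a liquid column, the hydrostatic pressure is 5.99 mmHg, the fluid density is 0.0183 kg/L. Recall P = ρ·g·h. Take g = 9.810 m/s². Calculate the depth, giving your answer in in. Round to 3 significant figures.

Solving P = ρ·g·h for h: h = P/(ρ·g).
P = 5.99 mmHg = 798.6 Pa; ρ = 0.0183 kg/L = 18.30 kg/m³; g = 9.810 m/s².
h = 4.448 m
4.448 m × (1 in / 0.02540 m) = 175.1 in

175 in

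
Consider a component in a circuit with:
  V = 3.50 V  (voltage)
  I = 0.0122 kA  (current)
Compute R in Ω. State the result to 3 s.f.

0.287 Ω

Rearranging V = I·R for R: R = V/I.
V = 3.50 V; I = 0.0122 kA = 12.20 A.
R = 0.2869 Ω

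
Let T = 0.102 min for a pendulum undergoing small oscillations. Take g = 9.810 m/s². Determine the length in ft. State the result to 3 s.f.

Rearranging T = 2π√(L/g) for L: L = g·(T/2π)².
T = 0.102 min = 6.120 s; g = 9.810 m/s².
L = 9.307 m
9.307 m × (1 ft / 0.3048 m) = 30.53 ft

30.5 ft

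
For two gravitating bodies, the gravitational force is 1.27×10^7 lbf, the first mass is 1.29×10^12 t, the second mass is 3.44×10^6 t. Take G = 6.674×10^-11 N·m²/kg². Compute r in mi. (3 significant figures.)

Solving F = G·m₁·m₂/r² for r: r = √(G·m₁m₂/F).
F = 1.27×10^7 lbf = 5.649×10^7 N; m₁ = 1.29×10^12 t = 1.290×10^15 kg; m₂ = 3.44×10^6 t = 3.440×10^9 kg; G = 6.674×10^-11 N·m²/kg².
r = 2290 m
2290 m × (1 mi / 1609 m) = 1.423 mi

1.42 mi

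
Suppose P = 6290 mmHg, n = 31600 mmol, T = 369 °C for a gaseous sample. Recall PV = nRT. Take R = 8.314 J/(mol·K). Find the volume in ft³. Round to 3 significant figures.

7.10 ft³

From the ideal-gas law: V = nRT/P.
P = 6290 mmHg = 8.386×10^5 Pa; n = 31600 mmol = 31.60 mol; T = 369 °C = 642.1 K; R = 8.314 J/(mol·K).
V = 0.2012 m³
0.2012 m³ × (1 ft³ / 0.02832 m³) = 7.105 ft³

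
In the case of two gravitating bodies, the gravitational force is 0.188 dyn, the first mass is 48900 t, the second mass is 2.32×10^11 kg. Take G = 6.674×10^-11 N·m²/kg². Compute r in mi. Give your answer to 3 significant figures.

12500 mi

Rearranging F = G·m₁·m₂/r² for r: r = √(G·m₁m₂/F).
F = 0.188 dyn = 1.880×10^-6 N; m₁ = 48900 t = 4.890×10^7 kg; m₂ = 2.32×10^11 kg; G = 6.674×10^-11 N·m²/kg².
r = 2.007×10^7 m
2.007×10^7 m × (1 mi / 1609 m) = 12470 mi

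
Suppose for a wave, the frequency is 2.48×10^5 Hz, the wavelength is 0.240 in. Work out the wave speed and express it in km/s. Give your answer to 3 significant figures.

1.51 km/s

v is given directly by: v = fλ.
f = 2.48×10^5 Hz; λ = 0.240 in = 0.006096 m.
v = 1512 m/s
1512 m/s × (1 km/s / 1000 m/s) = 1.512 km/s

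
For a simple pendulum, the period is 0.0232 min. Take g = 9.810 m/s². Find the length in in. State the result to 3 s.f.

19.0 in

Rearranging T = 2π√(L/g) for L: L = g·(T/2π)².
T = 0.0232 min = 1.392 s; g = 9.810 m/s².
L = 0.4815 m
0.4815 m × (1 in / 0.02540 m) = 18.96 in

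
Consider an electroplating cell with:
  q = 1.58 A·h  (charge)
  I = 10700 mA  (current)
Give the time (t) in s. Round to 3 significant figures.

532 s

Rearranging q = I·t for t: t = q/I.
q = 1.58 A·h = 5688 C; I = 10700 mA = 10.70 A.
t = 531.6 s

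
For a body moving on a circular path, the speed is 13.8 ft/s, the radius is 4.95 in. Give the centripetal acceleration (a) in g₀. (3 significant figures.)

14.3 g₀

Directly: a = v²/r.
v = 13.8 ft/s = 4.206 m/s; r = 4.95 in = 0.1257 m.
a = 140.7 m/s²
140.7 m/s² × (1 g₀ / 9.807 m/s²) = 14.35 g₀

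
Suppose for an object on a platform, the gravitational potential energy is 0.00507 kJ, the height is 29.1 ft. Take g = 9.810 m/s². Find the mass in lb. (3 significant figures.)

Rearranging: m = PE/(g·h).
PE = 0.00507 kJ = 5.070 J; h = 29.1 ft = 8.870 m; g = 9.810 m/s².
m = 0.05827 kg
0.05827 kg × (1 lb / 0.4536 kg) = 0.1285 lb

0.128 lb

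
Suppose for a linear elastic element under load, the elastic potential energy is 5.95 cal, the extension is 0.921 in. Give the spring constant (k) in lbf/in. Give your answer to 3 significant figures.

520 lbf/in

Rearranging U = ½k·x² for k: k = 2U/x².
U = 5.95 cal = 24.89 J; x = 0.921 in = 0.02339 m.
k = 90981 N/m
90981 N/m × (1 lbf/in / 175.1 N/m) = 519.5 lbf/in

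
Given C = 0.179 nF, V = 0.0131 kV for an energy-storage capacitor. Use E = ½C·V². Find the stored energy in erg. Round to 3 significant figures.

Directly: E = ½CV².
C = 0.179 nF = 1.790×10^-10 F; V = 0.0131 kV = 13.10 V.
E = 1.536×10^-8 J
1.536×10^-8 J × (1 erg / 1.000×10^-7 J) = 0.1536 erg

0.154 erg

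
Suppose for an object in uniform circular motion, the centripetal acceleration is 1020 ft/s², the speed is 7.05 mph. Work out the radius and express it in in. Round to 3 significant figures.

1.26 in

Rearranging: r = v²/a.
a = 1020 ft/s² = 310.9 m/s²; v = 7.05 mph = 3.152 m/s.
r = 0.03195 m
0.03195 m × (1 in / 0.02540 m) = 1.258 in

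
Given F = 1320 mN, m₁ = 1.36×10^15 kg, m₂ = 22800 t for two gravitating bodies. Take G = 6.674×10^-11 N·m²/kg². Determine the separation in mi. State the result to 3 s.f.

778 mi

Solving F = G·m₁·m₂/r² for r: r = √(G·m₁m₂/F).
F = 1320 mN = 1.320 N; m₁ = 1.36×10^15 kg; m₂ = 22800 t = 2.280×10^7 kg; G = 6.674×10^-11 N·m²/kg².
r = 1.252×10^6 m
1.252×10^6 m × (1 mi / 1609 m) = 778.0 mi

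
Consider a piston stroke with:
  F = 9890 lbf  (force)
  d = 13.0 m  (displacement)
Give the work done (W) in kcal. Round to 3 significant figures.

137 kcal

W is given directly by: W = F·d.
F = 9890 lbf = 43993 N; d = 13.0 m.
W = 5.719×10^5 J
5.719×10^5 J × (1 kcal / 4184 J) = 136.7 kcal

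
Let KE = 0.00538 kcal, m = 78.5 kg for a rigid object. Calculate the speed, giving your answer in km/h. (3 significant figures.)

2.73 km/h

Rearranging: v = √(2·KE/m).
KE = 0.00538 kcal = 22.51 J; m = 78.5 kg.
v = 0.7573 m/s
0.7573 m/s × (1 km/h / 0.2778 m/s) = 2.726 km/h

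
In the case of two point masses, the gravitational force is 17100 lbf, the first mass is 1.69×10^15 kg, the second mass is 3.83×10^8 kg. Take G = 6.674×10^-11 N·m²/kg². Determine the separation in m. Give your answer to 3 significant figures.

Rearranging: r = √(G·m₁m₂/F).
F = 17100 lbf = 76065 N; m₁ = 1.69×10^15 kg; m₂ = 3.83×10^8 kg; G = 6.674×10^-11 N·m²/kg².
r = 23831 m

23800 m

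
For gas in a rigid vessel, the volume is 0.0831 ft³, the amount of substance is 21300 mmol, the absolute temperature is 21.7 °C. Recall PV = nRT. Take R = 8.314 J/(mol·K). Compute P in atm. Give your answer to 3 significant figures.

219 atm

P is given directly by: P = nRT/V.
V = 0.0831 ft³ = 0.002353 m³; n = 21300 mmol = 21.30 mol; T = 21.7 °C = 294.8 K; R = 8.314 J/(mol·K).
P = 2.219×10^7 Pa
2.219×10^7 Pa × (1 atm / 1.013×10^5 Pa) = 219.0 atm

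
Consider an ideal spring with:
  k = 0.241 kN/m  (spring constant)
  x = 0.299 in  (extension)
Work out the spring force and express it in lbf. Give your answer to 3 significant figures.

0.411 lbf

From Hooke's law: F = kx.
k = 0.241 kN/m = 241.0 N/m; x = 0.299 in = 0.007595 m.
F = 1.830 N
1.830 N × (1 lbf / 4.448 N) = 0.4115 lbf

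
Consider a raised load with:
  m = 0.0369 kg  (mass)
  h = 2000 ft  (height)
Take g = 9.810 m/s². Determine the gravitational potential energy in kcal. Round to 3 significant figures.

PE is given directly by: PE = mgh.
m = 0.0369 kg; h = 2000 ft = 609.6 m; g = 9.810 m/s².
PE = 220.7 J
220.7 J × (1 kcal / 4184 J) = 0.05274 kcal

0.0527 kcal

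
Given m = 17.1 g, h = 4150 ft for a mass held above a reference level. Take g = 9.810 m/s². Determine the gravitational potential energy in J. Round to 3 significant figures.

PE is given directly by: PE = mgh.
m = 17.1 g = 0.01710 kg; h = 4150 ft = 1265 m; g = 9.810 m/s².
PE = 212.2 J  (the unit combination reduces to kg·m²/s² = J)

212 J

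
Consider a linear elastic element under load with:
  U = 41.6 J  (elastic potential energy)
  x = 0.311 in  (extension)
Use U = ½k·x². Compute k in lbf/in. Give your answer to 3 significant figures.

Rearranging U = ½k·x² for k: k = 2U/x².
U = 41.6 J; x = 0.311 in = 0.007899 m.
k = 1.333×10^6 N/m
1.333×10^6 N/m × (1 lbf/in / 175.1 N/m) = 7613 lbf/in

7610 lbf/in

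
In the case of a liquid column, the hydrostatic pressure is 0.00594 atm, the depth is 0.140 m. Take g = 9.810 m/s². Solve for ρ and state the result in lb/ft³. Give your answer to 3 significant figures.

Rearranging P = ρ·g·h for ρ: ρ = P/(g·h).
P = 0.00594 atm = 601.9 Pa; h = 0.140 m; g = 9.810 m/s².
ρ = 438.2 kg/m³
438.2 kg/m³ × (1 lb/ft³ / 16.02 kg/m³) = 27.36 lb/ft³

27.4 lb/ft³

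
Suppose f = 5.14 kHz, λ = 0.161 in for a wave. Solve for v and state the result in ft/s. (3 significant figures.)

Directly: v = fλ.
f = 5.14 kHz = 5140 Hz; λ = 0.161 in = 0.004089 m.
v = 21.02 m/s
21.02 m/s × (1 ft/s / 0.3048 m/s) = 68.96 ft/s

69.0 ft/s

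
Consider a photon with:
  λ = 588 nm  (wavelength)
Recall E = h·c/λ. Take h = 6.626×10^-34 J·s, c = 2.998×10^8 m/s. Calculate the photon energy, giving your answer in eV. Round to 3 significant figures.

2.11 eV

Directly: E = hc/λ.
λ = 588 nm = 5.880×10^-7 m; h = 6.626×10^-34 J·s; c = 2.998×10^8 m/s.
E = 3.378×10^-19 J
3.378×10^-19 J × (1 eV / 1.602×10^-19 J) = 2.109 eV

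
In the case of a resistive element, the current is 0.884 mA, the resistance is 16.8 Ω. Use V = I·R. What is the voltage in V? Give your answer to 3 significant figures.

Directly: V = IR.
I = 0.884 mA = 8.840×10^-4 A; R = 16.8 Ω.
V = 0.01485 V

0.0149 V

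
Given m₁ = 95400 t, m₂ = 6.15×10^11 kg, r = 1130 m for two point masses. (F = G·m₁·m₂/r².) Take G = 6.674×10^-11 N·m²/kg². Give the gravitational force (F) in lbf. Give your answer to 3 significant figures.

F is given directly by: F = Gm₁m₂/r².
m₁ = 95400 t = 9.540×10^7 kg; m₂ = 6.15×10^11 kg; r = 1130 m; G = 6.674×10^-11 N·m²/kg².
F = 3067 N  (the unit combination reduces to kg·m/s² = N)
3067 N × (1 lbf / 4.448 N) = 689.4 lbf

689 lbf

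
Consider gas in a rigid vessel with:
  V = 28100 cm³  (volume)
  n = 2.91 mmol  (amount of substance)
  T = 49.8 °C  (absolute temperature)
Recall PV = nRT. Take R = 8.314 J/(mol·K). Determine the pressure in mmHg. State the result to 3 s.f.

From the ideal-gas law: P = nRT/V.
V = 28100 cm³ = 0.02810 m³; n = 2.91 mmol = 0.002910 mol; T = 49.8 °C = 322.9 K; R = 8.314 J/(mol·K).
P = 278.1 Pa
278.1 Pa × (1 mmHg / 133.3 Pa) = 2.086 mmHg

2.09 mmHg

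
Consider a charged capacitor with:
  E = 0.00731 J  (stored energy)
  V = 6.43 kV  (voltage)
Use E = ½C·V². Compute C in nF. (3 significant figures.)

0.354 nF

Rearranging E = ½C·V² for C: C = 2E/V².
E = 0.00731 J; V = 6.43 kV = 6430 V.
C = 3.536×10^-10 F
3.536×10^-10 F × (1 nF / 1.000×10^-9 F) = 0.3536 nF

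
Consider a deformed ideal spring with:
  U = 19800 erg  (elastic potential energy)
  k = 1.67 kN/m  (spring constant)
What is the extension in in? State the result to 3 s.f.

0.0606 in

Rearranging U = ½k·x² for x: x = √(2U/k).
U = 19800 erg = 0.001980 J; k = 1.67 kN/m = 1670 N/m.
x = 0.001540 m
0.001540 m × (1 in / 0.02540 m) = 0.06063 in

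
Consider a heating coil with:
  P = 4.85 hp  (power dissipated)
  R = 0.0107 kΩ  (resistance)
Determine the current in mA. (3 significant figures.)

18400 mA

Rearranging: I = √(P/R).
P = 4.85 hp = 3617 W; R = 0.0107 kΩ = 10.70 Ω.
I = 18.38 A
18.38 A × (1 mA / 0.001000 A) = 18385 mA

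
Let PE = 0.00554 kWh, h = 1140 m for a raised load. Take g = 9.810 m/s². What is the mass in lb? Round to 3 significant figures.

Solving PE = m·g·h for m: m = PE/(g·h).
PE = 0.00554 kWh = 19944 J; h = 1140 m; g = 9.810 m/s².
m = 1.783 kg
1.783 kg × (1 lb / 0.4536 kg) = 3.932 lb

3.93 lb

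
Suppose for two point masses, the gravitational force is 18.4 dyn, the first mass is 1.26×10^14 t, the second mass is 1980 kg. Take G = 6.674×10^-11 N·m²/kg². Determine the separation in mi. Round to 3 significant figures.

Solving F = G·m₁·m₂/r² for r: r = √(G·m₁m₂/F).
F = 18.4 dyn = 1.840×10^-4 N; m₁ = 1.26×10^14 t = 1.260×10^17 kg; m₂ = 1980 kg; G = 6.674×10^-11 N·m²/kg².
r = 9.513×10^6 m
9.513×10^6 m × (1 mi / 1609 m) = 5911 mi

5910 mi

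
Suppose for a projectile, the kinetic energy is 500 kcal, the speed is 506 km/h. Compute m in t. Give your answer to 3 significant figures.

Rearranging KE = ½mv² for m: m = 2·KE/v².
KE = 500 kcal = 2.092×10^6 J; v = 506 km/h = 140.6 m/s.
m = 211.8 kg
211.8 kg × (1 t / 1000 kg) = 0.2118 t

0.212 t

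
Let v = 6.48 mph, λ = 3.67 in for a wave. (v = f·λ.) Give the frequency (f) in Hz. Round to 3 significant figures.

Rearranging: f = v/λ.
v = 6.48 mph = 2.897 m/s; λ = 3.67 in = 0.09322 m.
f = 31.08 Hz

31.1 Hz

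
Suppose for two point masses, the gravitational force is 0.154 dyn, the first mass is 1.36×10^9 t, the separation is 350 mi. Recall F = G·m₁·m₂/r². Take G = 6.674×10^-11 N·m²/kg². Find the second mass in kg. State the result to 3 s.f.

From Newton's law of gravitation: m₂ = F·r²/(G·m₁).
F = 0.154 dyn = 1.540×10^-6 N; m₁ = 1.36×10^9 t = 1.360×10^12 kg; r = 350 mi = 5.633×10^5 m; G = 6.674×10^-11 N·m²/kg².
m₂ = 5383 kg

5380 kg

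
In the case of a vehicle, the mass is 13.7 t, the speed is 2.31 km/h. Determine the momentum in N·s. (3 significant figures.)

p is given directly by: p = mv.
m = 13.7 t = 13700 kg; v = 2.31 km/h = 0.6417 m/s.
p = 8791 kg·m/s  (the unit combination reduces to kg·m/s = kg·m/s)
Since 1 N·s = 1 kg·m/s, 8791 N·s.

8790 N·s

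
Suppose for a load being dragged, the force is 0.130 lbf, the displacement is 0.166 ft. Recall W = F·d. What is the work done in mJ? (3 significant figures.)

29.3 mJ

W is given directly by: W = F·d.
F = 0.130 lbf = 0.5783 N; d = 0.166 ft = 0.05060 m.
W = 0.02926 J
0.02926 J × (1 mJ / 0.001000 J) = 29.26 mJ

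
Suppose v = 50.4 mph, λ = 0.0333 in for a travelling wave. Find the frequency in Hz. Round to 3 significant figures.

Rearranging: f = v/λ.
v = 50.4 mph = 22.53 m/s; λ = 0.0333 in = 8.458×10^-4 m.
f = 26638 Hz

26600 Hz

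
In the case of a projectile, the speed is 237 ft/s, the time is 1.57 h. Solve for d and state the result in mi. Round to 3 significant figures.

254 mi

Rearranging v = d/t for d: d = v·t.
v = 237 ft/s = 72.24 m/s; t = 1.57 h = 5652 s.
d = 4.083×10^5 m
4.083×10^5 m × (1 mi / 1609 m) = 253.7 mi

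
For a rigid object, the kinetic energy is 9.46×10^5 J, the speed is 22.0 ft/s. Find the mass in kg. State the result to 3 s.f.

Rearranging: m = 2·KE/v².
KE = 9.46×10^5 J; v = 22.0 ft/s = 6.706 m/s.
m = 42077 kg

42100 kg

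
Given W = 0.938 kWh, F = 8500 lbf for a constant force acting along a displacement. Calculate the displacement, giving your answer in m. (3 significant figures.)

Rearranging: d = W/F.
W = 0.938 kWh = 3.377×10^6 J; F = 8500 lbf = 37810 N.
d = 89.31 m

89.3 m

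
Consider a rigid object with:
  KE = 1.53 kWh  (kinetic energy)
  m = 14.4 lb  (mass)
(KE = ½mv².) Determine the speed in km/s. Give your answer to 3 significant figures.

Solving KE = ½mv² for v: v = √(2·KE/m).
KE = 1.53 kWh = 5.508×10^6 J; m = 14.4 lb = 6.532 kg.
v = 1299 m/s
1299 m/s × (1 km/s / 1000 m/s) = 1.299 km/s

1.30 km/s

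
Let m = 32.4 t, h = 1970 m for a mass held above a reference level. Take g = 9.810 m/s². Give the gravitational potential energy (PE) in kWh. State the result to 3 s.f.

174 kWh

Directly: PE = mgh.
m = 32.4 t = 32400 kg; h = 1970 m; g = 9.810 m/s².
PE = 6.262×10^8 J  (the unit combination reduces to kg·m²/s² = J)
6.262×10^8 J × (1 kWh / 3.600×10^6 J) = 173.9 kWh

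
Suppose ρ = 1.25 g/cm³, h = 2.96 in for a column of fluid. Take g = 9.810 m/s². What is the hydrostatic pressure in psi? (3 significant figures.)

0.134 psi

P is given directly by: P = ρgh.
ρ = 1.25 g/cm³ = 1250 kg/m³; h = 2.96 in = 0.07518 m; g = 9.810 m/s².
P = 921.9 Pa
921.9 Pa × (1 psi / 6895 Pa) = 0.1337 psi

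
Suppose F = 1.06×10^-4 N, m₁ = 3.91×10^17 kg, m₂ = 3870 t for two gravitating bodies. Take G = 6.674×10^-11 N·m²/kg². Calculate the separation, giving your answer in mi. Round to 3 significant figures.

From Newton's law of gravitation: r = √(G·m₁m₂/F).
F = 1.06×10^-4 N; m₁ = 3.91×10^17 kg; m₂ = 3870 t = 3.870×10^6 kg; G = 6.674×10^-11 N·m²/kg².
r = 9.761×10^8 m
9.761×10^8 m × (1 mi / 1609 m) = 6.065×10^5 mi

6.07×10^5 mi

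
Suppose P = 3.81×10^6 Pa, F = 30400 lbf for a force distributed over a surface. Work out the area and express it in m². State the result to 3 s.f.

0.0355 m²

Solving P = F/A for A: A = F/P.
P = 3.81×10^6 Pa; F = 30400 lbf = 1.352×10^5 N.
A = 0.03549 m²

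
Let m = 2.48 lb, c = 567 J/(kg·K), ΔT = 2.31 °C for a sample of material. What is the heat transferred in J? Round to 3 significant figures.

Q is given directly by: Q = mcΔT.
m = 2.48 lb = 1.125 kg; c = 567 J/(kg·K); ΔT = 2.31 °C = 2.310 K.
Q = 1473 J

1470 J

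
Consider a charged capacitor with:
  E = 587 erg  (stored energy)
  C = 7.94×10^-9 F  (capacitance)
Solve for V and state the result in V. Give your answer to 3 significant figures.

122 V

Rearranging: V = √(2E/C).
E = 587 erg = 5.870×10^-5 J; C = 7.94×10^-9 F.
V = 121.6 V  (the unit combination reduces to kg·m²/(A·s³) = V)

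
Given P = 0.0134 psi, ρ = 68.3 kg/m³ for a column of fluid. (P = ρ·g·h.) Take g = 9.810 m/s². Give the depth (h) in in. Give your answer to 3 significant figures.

5.43 in

Rearranging P = ρ·g·h for h: h = P/(ρ·g).
P = 0.0134 psi = 92.39 Pa; ρ = 68.3 kg/m³; g = 9.810 m/s².
h = 0.1379 m
0.1379 m × (1 in / 0.02540 m) = 5.429 in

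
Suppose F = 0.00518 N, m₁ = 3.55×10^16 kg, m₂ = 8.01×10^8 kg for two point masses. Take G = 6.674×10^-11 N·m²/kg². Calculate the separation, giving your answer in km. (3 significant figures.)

From Newton's law of gravitation: r = √(G·m₁m₂/F).
F = 0.00518 N; m₁ = 3.55×10^16 kg; m₂ = 8.01×10^8 kg; G = 6.674×10^-11 N·m²/kg².
r = 6.053×10^8 m
6.053×10^8 m × (1 km / 1000 m) = 6.053×10^5 km

6.05×10^5 km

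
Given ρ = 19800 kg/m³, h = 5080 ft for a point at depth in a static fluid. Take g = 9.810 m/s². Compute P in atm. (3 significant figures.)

2970 atm

P is given directly by: P = ρgh.
ρ = 19800 kg/m³; h = 5080 ft = 1548 m; g = 9.810 m/s².
P = 3.008×10^8 Pa
3.008×10^8 Pa × (1 atm / 1.013×10^5 Pa) = 2968 atm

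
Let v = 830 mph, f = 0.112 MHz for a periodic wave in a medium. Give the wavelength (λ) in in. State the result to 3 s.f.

0.130 in

Solving v = f·λ for λ: λ = v/f.
v = 830 mph = 371.0 m/s; f = 0.112 MHz = 1.120×10^5 Hz.
λ = 0.003313 m
0.003313 m × (1 in / 0.02540 m) = 0.1304 in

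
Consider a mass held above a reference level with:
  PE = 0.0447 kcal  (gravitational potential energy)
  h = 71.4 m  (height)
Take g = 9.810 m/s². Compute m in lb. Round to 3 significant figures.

Rearranging PE = m·g·h for m: m = PE/(g·h).
PE = 0.0447 kcal = 187.0 J; h = 71.4 m; g = 9.810 m/s².
m = 0.2670 kg
0.2670 kg × (1 lb / 0.4536 kg) = 0.5887 lb

0.589 lb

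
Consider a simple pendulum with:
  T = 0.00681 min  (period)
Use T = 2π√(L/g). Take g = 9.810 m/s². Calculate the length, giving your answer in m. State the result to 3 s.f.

0.0415 m

Rearranging: L = g·(T/2π)².
T = 0.00681 min = 0.4086 s; g = 9.810 m/s².
L = 0.04149 m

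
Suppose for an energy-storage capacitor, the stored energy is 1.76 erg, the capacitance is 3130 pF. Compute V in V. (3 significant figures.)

10.6 V

Rearranging: V = √(2E/C).
E = 1.76 erg = 1.760×10^-7 J; C = 3130 pF = 3.130×10^-9 F.
V = 10.60 V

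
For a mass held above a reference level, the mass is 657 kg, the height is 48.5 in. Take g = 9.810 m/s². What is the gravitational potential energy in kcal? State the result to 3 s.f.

1.90 kcal

Directly: PE = mgh.
m = 657 kg; h = 48.5 in = 1.232 m; g = 9.810 m/s².
PE = 7940 J
7940 J × (1 kcal / 4184 J) = 1.898 kcal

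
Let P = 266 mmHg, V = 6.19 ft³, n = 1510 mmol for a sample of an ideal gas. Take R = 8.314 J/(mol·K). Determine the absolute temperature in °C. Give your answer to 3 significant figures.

From the ideal-gas law: T = PV/(nR).
P = 266 mmHg = 35464 Pa; V = 6.19 ft³ = 0.1753 m³; n = 1510 mmol = 1.510 mol; R = 8.314 J/(mol·K).
T = 495.1 K
495.1 K − 273.15 = 222.0 °C

222 °C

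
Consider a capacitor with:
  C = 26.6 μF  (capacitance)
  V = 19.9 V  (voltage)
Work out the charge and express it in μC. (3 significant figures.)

Solving C = Q/V for Q: Q = CV.
C = 26.6 μF = 2.660×10^-5 F; V = 19.9 V.
Q = 5.293×10^-4 C
5.293×10^-4 C × (1 μC / 1.000×10^-6 C) = 529.3 μC

529 μC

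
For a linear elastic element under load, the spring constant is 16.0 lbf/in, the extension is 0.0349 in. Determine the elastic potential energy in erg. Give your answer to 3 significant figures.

U is given directly by: U = ½kx².
k = 16.0 lbf/in = 2802 N/m; x = 0.0349 in = 8.865×10^-4 m.
U = 0.001101 J
0.001101 J × (1 erg / 1.000×10^-7 J) = 11009 erg

11000 erg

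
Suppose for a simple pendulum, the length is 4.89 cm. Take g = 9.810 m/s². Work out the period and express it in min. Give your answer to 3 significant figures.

0.00739 min

T is given directly by: T = 2π√(L/g).
L = 4.89 cm = 0.04890 m; g = 9.810 m/s².
T = 0.4436 s
0.4436 s × (1 min / 60.00 s) = 0.007393 min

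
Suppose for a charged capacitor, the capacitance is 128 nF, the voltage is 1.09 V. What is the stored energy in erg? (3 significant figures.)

Directly: E = ½CV².
C = 128 nF = 1.280×10^-7 F; V = 1.09 V.
E = 7.604×10^-8 J
7.604×10^-8 J × (1 erg / 1.000×10^-7 J) = 0.7604 erg

0.760 erg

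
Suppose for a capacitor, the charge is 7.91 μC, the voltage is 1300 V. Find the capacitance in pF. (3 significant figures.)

Directly: C = Q/V.
Q = 7.91 μC = 7.910×10^-6 C; V = 1300 V.
C = 6.085×10^-9 F
6.085×10^-9 F × (1 pF / 1.000×10^-12 F) = 6085 pF

6080 pF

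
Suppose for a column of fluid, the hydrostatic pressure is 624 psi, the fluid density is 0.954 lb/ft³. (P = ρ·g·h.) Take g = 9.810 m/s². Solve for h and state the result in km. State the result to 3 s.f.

28.7 km

Solving P = ρ·g·h for h: h = P/(ρ·g).
P = 624 psi = 4.302×10^6 Pa; ρ = 0.954 lb/ft³ = 15.28 kg/m³; g = 9.810 m/s².
h = 28699 m
28699 m × (1 km / 1000 m) = 28.70 km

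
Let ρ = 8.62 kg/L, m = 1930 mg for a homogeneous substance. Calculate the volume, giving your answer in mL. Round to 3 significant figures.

Rearranging ρ = m/V for V: V = m/ρ.
ρ = 8.62 kg/L = 8620 kg/m³; m = 1930 mg = 0.001930 kg.
V = 2.239×10^-7 m³
2.239×10^-7 m³ × (1 mL / 1.000×10^-6 m³) = 0.2239 mL

0.224 mL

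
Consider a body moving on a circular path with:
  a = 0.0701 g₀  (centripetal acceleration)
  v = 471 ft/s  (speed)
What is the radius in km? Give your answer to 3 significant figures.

30.0 km

Rearranging: r = v²/a.
a = 0.0701 g₀ = 0.6874 m/s²; v = 471 ft/s = 143.6 m/s.
r = 29980 m
29980 m × (1 km / 1000 m) = 29.98 km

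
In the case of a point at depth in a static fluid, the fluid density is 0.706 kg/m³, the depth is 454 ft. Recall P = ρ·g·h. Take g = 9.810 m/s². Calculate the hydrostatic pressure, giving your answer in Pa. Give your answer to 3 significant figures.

Directly: P = ρgh.
ρ = 0.706 kg/m³; h = 454 ft = 138.4 m; g = 9.810 m/s².
P = 958.4 Pa  (the unit combination reduces to kg/(m·s²) = Pa)

958 Pa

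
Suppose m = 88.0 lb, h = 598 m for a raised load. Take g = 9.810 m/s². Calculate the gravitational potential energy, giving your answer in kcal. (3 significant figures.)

Directly: PE = mgh.
m = 88.0 lb = 39.92 kg; h = 598 m; g = 9.810 m/s².
PE = 2.342×10^5 J
2.342×10^5 J × (1 kcal / 4184 J) = 55.97 kcal

56.0 kcal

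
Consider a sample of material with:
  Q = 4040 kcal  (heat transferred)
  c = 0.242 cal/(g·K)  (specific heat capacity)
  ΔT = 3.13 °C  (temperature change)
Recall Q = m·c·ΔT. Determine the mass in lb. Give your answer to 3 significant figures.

11800 lb

Rearranging Q = m·c·ΔT for m: m = Q/(c·ΔT).
Q = 4040 kcal = 1.690×10^7 J; c = 0.242 cal/(g·K) = 1013 J/(kg·K); ΔT = 3.13 °C = 3.130 K.
m = 5334 kg
5334 kg × (1 lb / 0.4536 kg) = 11759 lb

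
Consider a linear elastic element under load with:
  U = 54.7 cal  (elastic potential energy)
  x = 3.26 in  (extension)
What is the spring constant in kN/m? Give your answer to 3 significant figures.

Solving U = ½k·x² for k: k = 2U/x².
U = 54.7 cal = 228.9 J; x = 3.26 in = 0.08280 m.
k = 66758 N/m
66758 N/m × (1 kN/m / 1000 N/m) = 66.76 kN/m

66.8 kN/m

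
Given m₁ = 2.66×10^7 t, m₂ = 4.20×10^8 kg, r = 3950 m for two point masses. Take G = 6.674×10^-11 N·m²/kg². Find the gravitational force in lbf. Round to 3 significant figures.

Directly: F = Gm₁m₂/r².
m₁ = 2.66×10^7 t = 2.660×10^10 kg; m₂ = 4.20×10^8 kg; r = 3950 m; G = 6.674×10^-11 N·m²/kg².
F = 47.79 N
47.79 N × (1 lbf / 4.448 N) = 10.74 lbf

10.7 lbf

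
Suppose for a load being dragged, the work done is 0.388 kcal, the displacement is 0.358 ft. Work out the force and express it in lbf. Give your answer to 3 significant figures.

3340 lbf

Solving W = F·d for F: F = W/d.
W = 0.388 kcal = 1623 J; d = 0.358 ft = 0.1091 m.
F = 14877 N  (the unit combination reduces to kg·m/s² = N)
14877 N × (1 lbf / 4.448 N) = 3345 lbf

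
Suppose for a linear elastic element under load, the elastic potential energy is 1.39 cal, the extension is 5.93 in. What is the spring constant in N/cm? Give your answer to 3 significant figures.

5.13 N/cm

Rearranging: k = 2U/x².
U = 1.39 cal = 5.816 J; x = 5.93 in = 0.1506 m.
k = 512.7 N/m
512.7 N/m × (1 N/cm / 100.0 N/m) = 5.127 N/cm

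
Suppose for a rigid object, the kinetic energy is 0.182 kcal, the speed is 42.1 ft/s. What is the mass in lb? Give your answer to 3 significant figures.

Rearranging: m = 2·KE/v².
KE = 0.182 kcal = 761.5 J; v = 42.1 ft/s = 12.83 m/s.
m = 9.249 kg
9.249 kg × (1 lb / 0.4536 kg) = 20.39 lb

20.4 lb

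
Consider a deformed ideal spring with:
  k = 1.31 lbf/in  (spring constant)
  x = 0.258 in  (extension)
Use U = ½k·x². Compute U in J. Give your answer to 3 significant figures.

Directly: U = ½kx².
k = 1.31 lbf/in = 229.4 N/m; x = 0.258 in = 0.006553 m.
U = 0.004926 J  (the unit combination reduces to kg·m²/s² = J)

0.00493 J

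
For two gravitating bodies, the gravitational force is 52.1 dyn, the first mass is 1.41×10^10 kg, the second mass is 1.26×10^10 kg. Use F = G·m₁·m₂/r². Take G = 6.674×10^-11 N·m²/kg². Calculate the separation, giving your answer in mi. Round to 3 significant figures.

2960 mi

From Newton's law of gravitation: r = √(G·m₁m₂/F).
F = 52.1 dyn = 5.210×10^-4 N; m₁ = 1.41×10^10 kg; m₂ = 1.26×10^10 kg; G = 6.674×10^-11 N·m²/kg².
r = 4.771×10^6 m
4.771×10^6 m × (1 mi / 1609 m) = 2964 mi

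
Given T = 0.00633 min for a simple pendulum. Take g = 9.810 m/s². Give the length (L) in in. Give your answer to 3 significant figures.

1.41 in

Solving T = 2π√(L/g) for L: L = g·(T/2π)².
T = 0.00633 min = 0.3798 s; g = 9.810 m/s².
L = 0.03584 m
0.03584 m × (1 in / 0.02540 m) = 1.411 in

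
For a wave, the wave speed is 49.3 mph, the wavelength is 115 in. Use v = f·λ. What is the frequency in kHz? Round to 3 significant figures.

Solving v = f·λ for f: f = v/λ.
v = 49.3 mph = 22.04 m/s; λ = 115 in = 2.921 m.
f = 7.545 Hz
7.545 Hz × (1 kHz / 1000 Hz) = 0.007545 kHz

0.00755 kHz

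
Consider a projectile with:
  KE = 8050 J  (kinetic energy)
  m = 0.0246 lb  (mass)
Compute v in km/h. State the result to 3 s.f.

4320 km/h

Rearranging KE = ½mv² for v: v = √(2·KE/m).
KE = 8050 J; m = 0.0246 lb = 0.01116 kg.
v = 1201 m/s
1201 m/s × (1 km/h / 0.2778 m/s) = 4324 km/h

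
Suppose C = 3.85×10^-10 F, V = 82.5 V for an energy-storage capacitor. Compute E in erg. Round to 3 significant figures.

13.1 erg

E is given directly by: E = ½CV².
C = 3.85×10^-10 F; V = 82.5 V.
E = 1.310×10^-6 J
1.310×10^-6 J × (1 erg / 1.000×10^-7 J) = 13.10 erg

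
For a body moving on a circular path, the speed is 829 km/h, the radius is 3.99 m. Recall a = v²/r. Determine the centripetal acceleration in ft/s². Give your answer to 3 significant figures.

43600 ft/s²

Directly: a = v²/r.
v = 829 km/h = 230.3 m/s; r = 3.99 m.
a = 13290 m/s²
13290 m/s² × (1 ft/s² / 0.3048 m/s²) = 43603 ft/s²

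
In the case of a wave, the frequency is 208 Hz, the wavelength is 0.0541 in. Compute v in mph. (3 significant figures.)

Directly: v = fλ.
f = 208 Hz; λ = 0.0541 in = 0.001374 m.
v = 0.2858 m/s
0.2858 m/s × (1 mph / 0.4470 m/s) = 0.6394 mph

0.639 mph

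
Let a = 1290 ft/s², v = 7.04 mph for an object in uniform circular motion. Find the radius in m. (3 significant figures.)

Rearranging a = v²/r for r: r = v²/a.
a = 1290 ft/s² = 393.2 m/s²; v = 7.04 mph = 3.147 m/s.
r = 0.02519 m

0.0252 m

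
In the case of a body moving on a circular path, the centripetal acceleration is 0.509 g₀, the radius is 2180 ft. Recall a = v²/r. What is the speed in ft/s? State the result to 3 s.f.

Rearranging: v = √(a·r).
a = 0.509 g₀ = 4.992 m/s²; r = 2180 ft = 664.5 m.
v = 57.59 m/s
57.59 m/s × (1 ft/s / 0.3048 m/s) = 188.9 ft/s

189 ft/s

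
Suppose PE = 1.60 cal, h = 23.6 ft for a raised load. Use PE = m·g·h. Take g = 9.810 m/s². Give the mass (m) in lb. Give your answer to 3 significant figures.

0.209 lb

Rearranging PE = m·g·h for m: m = PE/(g·h).
PE = 1.60 cal = 6.694 J; h = 23.6 ft = 7.193 m; g = 9.810 m/s².
m = 0.09487 kg
0.09487 kg × (1 lb / 0.4536 kg) = 0.2091 lb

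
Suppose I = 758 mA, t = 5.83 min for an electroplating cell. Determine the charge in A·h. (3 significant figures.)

q is given directly by: q = It.
I = 758 mA = 0.7580 A; t = 5.83 min = 349.8 s.
q = 265.1 C  (the unit combination reduces to A·s = C)
265.1 C × (1 A·h / 3600 C) = 0.07365 A·h

0.0737 A·h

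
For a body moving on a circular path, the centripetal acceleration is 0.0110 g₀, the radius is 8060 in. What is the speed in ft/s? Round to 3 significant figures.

Rearranging: v = √(a·r).
a = 0.0110 g₀ = 0.1079 m/s²; r = 8060 in = 204.7 m.
v = 4.699 m/s
4.699 m/s × (1 ft/s / 0.3048 m/s) = 15.42 ft/s

15.4 ft/s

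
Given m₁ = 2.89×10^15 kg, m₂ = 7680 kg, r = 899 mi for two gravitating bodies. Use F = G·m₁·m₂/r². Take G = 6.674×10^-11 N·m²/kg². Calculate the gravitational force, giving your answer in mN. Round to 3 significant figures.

0.708 mN

From Newton's law of gravitation: F = Gm₁m₂/r².
m₁ = 2.89×10^15 kg; m₂ = 7680 kg; r = 899 mi = 1.447×10^6 m; G = 6.674×10^-11 N·m²/kg².
F = 7.077×10^-4 N
7.077×10^-4 N × (1 mN / 0.001000 N) = 0.7077 mN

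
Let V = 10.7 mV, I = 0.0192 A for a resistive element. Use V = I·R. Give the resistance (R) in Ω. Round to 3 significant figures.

From Ohm's law: R = V/I.
V = 10.7 mV = 0.01070 V; I = 0.0192 A.
R = 0.5573 Ω

0.557 Ω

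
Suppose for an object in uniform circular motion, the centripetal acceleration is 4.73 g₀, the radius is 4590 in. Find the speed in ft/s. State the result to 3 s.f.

Rearranging a = v²/r for v: v = √(a·r).
a = 4.73 g₀ = 46.39 m/s²; r = 4590 in = 116.6 m.
v = 73.54 m/s
73.54 m/s × (1 ft/s / 0.3048 m/s) = 241.3 ft/s

241 ft/s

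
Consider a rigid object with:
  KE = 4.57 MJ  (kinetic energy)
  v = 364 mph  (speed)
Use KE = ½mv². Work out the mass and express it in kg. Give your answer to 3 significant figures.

345 kg

Rearranging KE = ½mv² for m: m = 2·KE/v².
KE = 4.57 MJ = 4.570×10^6 J; v = 364 mph = 162.7 m/s.
m = 345.2 kg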